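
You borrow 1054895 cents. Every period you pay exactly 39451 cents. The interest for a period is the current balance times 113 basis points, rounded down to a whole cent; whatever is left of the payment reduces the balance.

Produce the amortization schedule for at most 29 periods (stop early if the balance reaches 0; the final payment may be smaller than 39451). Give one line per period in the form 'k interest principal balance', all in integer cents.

1. interest=⌊1054895·113/10000⌋=11920; principal=39451-11920=27531; balance=1054895-27531=1027364
2. interest=⌊1027364·113/10000⌋=11609; principal=39451-11609=27842; balance=1027364-27842=999522
3. interest=⌊999522·113/10000⌋=11294; principal=39451-11294=28157; balance=999522-28157=971365
4. interest=⌊971365·113/10000⌋=10976; principal=39451-10976=28475; balance=971365-28475=942890
5. interest=⌊942890·113/10000⌋=10654; principal=39451-10654=28797; balance=942890-28797=914093
6. interest=⌊914093·113/10000⌋=10329; principal=39451-10329=29122; balance=914093-29122=884971
7. interest=⌊884971·113/10000⌋=10000; principal=39451-10000=29451; balance=884971-29451=855520
8. interest=⌊855520·113/10000⌋=9667; principal=39451-9667=29784; balance=855520-29784=825736
9. interest=⌊825736·113/10000⌋=9330; principal=39451-9330=30121; balance=825736-30121=795615
10. interest=⌊795615·113/10000⌋=8990; principal=39451-8990=30461; balance=795615-30461=765154
11. interest=⌊765154·113/10000⌋=8646; principal=39451-8646=30805; balance=765154-30805=734349
12. interest=⌊734349·113/10000⌋=8298; principal=39451-8298=31153; balance=734349-31153=703196
13. interest=⌊703196·113/10000⌋=7946; principal=39451-7946=31505; balance=703196-31505=671691
14. interest=⌊671691·113/10000⌋=7590; principal=39451-7590=31861; balance=671691-31861=639830
15. interest=⌊639830·113/10000⌋=7230; principal=39451-7230=32221; balance=639830-32221=607609
16. interest=⌊607609·113/10000⌋=6865; principal=39451-6865=32586; balance=607609-32586=575023
17. interest=⌊575023·113/10000⌋=6497; principal=39451-6497=32954; balance=575023-32954=542069
18. interest=⌊542069·113/10000⌋=6125; principal=39451-6125=33326; balance=542069-33326=508743
19. interest=⌊508743·113/10000⌋=5748; principal=39451-5748=33703; balance=508743-33703=475040
20. interest=⌊475040·113/10000⌋=5367; principal=39451-5367=34084; balance=475040-34084=440956
21. interest=⌊440956·113/10000⌋=4982; principal=39451-4982=34469; balance=440956-34469=406487
22. interest=⌊406487·113/10000⌋=4593; principal=39451-4593=34858; balance=406487-34858=371629
23. interest=⌊371629·113/10000⌋=4199; principal=39451-4199=35252; balance=371629-35252=336377
24. interest=⌊336377·113/10000⌋=3801; principal=39451-3801=35650; balance=336377-35650=300727
25. interest=⌊300727·113/10000⌋=3398; principal=39451-3398=36053; balance=300727-36053=264674
26. interest=⌊264674·113/10000⌋=2990; principal=39451-2990=36461; balance=264674-36461=228213
27. interest=⌊228213·113/10000⌋=2578; principal=39451-2578=36873; balance=228213-36873=191340
28. interest=⌊191340·113/10000⌋=2162; principal=39451-2162=37289; balance=191340-37289=154051
29. interest=⌊154051·113/10000⌋=1740; principal=39451-1740=37711; balance=154051-37711=116340

1 11920 27531 1027364
2 11609 27842 999522
3 11294 28157 971365
4 10976 28475 942890
5 10654 28797 914093
6 10329 29122 884971
7 10000 29451 855520
8 9667 29784 825736
9 9330 30121 795615
10 8990 30461 765154
11 8646 30805 734349
12 8298 31153 703196
13 7946 31505 671691
14 7590 31861 639830
15 7230 32221 607609
16 6865 32586 575023
17 6497 32954 542069
18 6125 33326 508743
19 5748 33703 475040
20 5367 34084 440956
21 4982 34469 406487
22 4593 34858 371629
23 4199 35252 336377
24 3801 35650 300727
25 3398 36053 264674
26 2990 36461 228213
27 2578 36873 191340
28 2162 37289 154051
29 1740 37711 116340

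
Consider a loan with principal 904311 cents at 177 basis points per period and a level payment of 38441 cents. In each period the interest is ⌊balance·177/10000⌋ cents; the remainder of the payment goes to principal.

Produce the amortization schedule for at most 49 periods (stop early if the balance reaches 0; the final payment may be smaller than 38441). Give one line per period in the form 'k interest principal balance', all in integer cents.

1 16006 22435 881876
2 15609 22832 859044
3 15205 23236 835808
4 14793 23648 812160
5 14375 24066 788094
6 13949 24492 763602
7 13515 24926 738676
8 13074 25367 713309
9 12625 25816 687493
10 12168 26273 661220
11 11703 26738 634482
12 11230 27211 607271
13 10748 27693 579578
14 10258 28183 551395
15 9759 28682 522713
16 9252 29189 493524
17 8735 29706 463818
18 8209 30232 433586
19 7674 30767 402819
20 7129 31312 371507
21 6575 31866 339641
22 6011 32430 307211
23 5437 33004 274207
24 4853 33588 240619
25 4258 34183 206436
26 3653 34788 171648
27 3038 35403 136245
28 2411 36030 100215
29 1773 36668 63547
30 1124 37317 26230
31 464 26230 0

1. interest=⌊904311·177/10000⌋=16006; principal=38441-16006=22435; balance=904311-22435=881876
2. interest=⌊881876·177/10000⌋=15609; principal=38441-15609=22832; balance=881876-22832=859044
3. interest=⌊859044·177/10000⌋=15205; principal=38441-15205=23236; balance=859044-23236=835808
4. interest=⌊835808·177/10000⌋=14793; principal=38441-14793=23648; balance=835808-23648=812160
5. interest=⌊812160·177/10000⌋=14375; principal=38441-14375=24066; balance=812160-24066=788094
6. interest=⌊788094·177/10000⌋=13949; principal=38441-13949=24492; balance=788094-24492=763602
7. interest=⌊763602·177/10000⌋=13515; principal=38441-13515=24926; balance=763602-24926=738676
8. interest=⌊738676·177/10000⌋=13074; principal=38441-13074=25367; balance=738676-25367=713309
9. interest=⌊713309·177/10000⌋=12625; principal=38441-12625=25816; balance=713309-25816=687493
10. interest=⌊687493·177/10000⌋=12168; principal=38441-12168=26273; balance=687493-26273=661220
11. interest=⌊661220·177/10000⌋=11703; principal=38441-11703=26738; balance=661220-26738=634482
12. interest=⌊634482·177/10000⌋=11230; principal=38441-11230=27211; balance=634482-27211=607271
13. interest=⌊607271·177/10000⌋=10748; principal=38441-10748=27693; balance=607271-27693=579578
14. interest=⌊579578·177/10000⌋=10258; principal=38441-10258=28183; balance=579578-28183=551395
15. interest=⌊551395·177/10000⌋=9759; principal=38441-9759=28682; balance=551395-28682=522713
16. interest=⌊522713·177/10000⌋=9252; principal=38441-9252=29189; balance=522713-29189=493524
17. interest=⌊493524·177/10000⌋=8735; principal=38441-8735=29706; balance=493524-29706=463818
18. interest=⌊463818·177/10000⌋=8209; principal=38441-8209=30232; balance=463818-30232=433586
19. interest=⌊433586·177/10000⌋=7674; principal=38441-7674=30767; balance=433586-30767=402819
20. interest=⌊402819·177/10000⌋=7129; principal=38441-7129=31312; balance=402819-31312=371507
21. interest=⌊371507·177/10000⌋=6575; principal=38441-6575=31866; balance=371507-31866=339641
22. interest=⌊339641·177/10000⌋=6011; principal=38441-6011=32430; balance=339641-32430=307211
23. interest=⌊307211·177/10000⌋=5437; principal=38441-5437=33004; balance=307211-33004=274207
24. interest=⌊274207·177/10000⌋=4853; principal=38441-4853=33588; balance=274207-33588=240619
25. interest=⌊240619·177/10000⌋=4258; principal=38441-4258=34183; balance=240619-34183=206436
26. interest=⌊206436·177/10000⌋=3653; principal=38441-3653=34788; balance=206436-34788=171648
27. interest=⌊171648·177/10000⌋=3038; principal=38441-3038=35403; balance=171648-35403=136245
28. interest=⌊136245·177/10000⌋=2411; principal=38441-2411=36030; balance=136245-36030=100215
29. interest=⌊100215·177/10000⌋=1773; principal=38441-1773=36668; balance=100215-36668=63547
30. interest=⌊63547·177/10000⌋=1124; principal=38441-1124=37317; balance=63547-37317=26230
31. interest=⌊26230·177/10000⌋=464; principal=min(38441-464,26230)=26230; balance=26230-26230=0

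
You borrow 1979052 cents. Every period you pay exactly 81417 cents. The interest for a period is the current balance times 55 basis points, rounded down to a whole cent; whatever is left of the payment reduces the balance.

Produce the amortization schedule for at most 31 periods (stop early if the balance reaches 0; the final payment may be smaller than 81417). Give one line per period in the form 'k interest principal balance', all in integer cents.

1. interest=⌊1979052·55/10000⌋=10884; principal=81417-10884=70533; balance=1979052-70533=1908519
2. interest=⌊1908519·55/10000⌋=10496; principal=81417-10496=70921; balance=1908519-70921=1837598
3. interest=⌊1837598·55/10000⌋=10106; principal=81417-10106=71311; balance=1837598-71311=1766287
4. interest=⌊1766287·55/10000⌋=9714; principal=81417-9714=71703; balance=1766287-71703=1694584
5. interest=⌊1694584·55/10000⌋=9320; principal=81417-9320=72097; balance=1694584-72097=1622487
6. interest=⌊1622487·55/10000⌋=8923; principal=81417-8923=72494; balance=1622487-72494=1549993
7. interest=⌊1549993·55/10000⌋=8524; principal=81417-8524=72893; balance=1549993-72893=1477100
8. interest=⌊1477100·55/10000⌋=8124; principal=81417-8124=73293; balance=1477100-73293=1403807
9. interest=⌊1403807·55/10000⌋=7720; principal=81417-7720=73697; balance=1403807-73697=1330110
10. interest=⌊1330110·55/10000⌋=7315; principal=81417-7315=74102; balance=1330110-74102=1256008
11. interest=⌊1256008·55/10000⌋=6908; principal=81417-6908=74509; balance=1256008-74509=1181499
12. interest=⌊1181499·55/10000⌋=6498; principal=81417-6498=74919; balance=1181499-74919=1106580
13. interest=⌊1106580·55/10000⌋=6086; principal=81417-6086=75331; balance=1106580-75331=1031249
14. interest=⌊1031249·55/10000⌋=5671; principal=81417-5671=75746; balance=1031249-75746=955503
15. interest=⌊955503·55/10000⌋=5255; principal=81417-5255=76162; balance=955503-76162=879341
16. interest=⌊879341·55/10000⌋=4836; principal=81417-4836=76581; balance=879341-76581=802760
17. interest=⌊802760·55/10000⌋=4415; principal=81417-4415=77002; balance=802760-77002=725758
18. interest=⌊725758·55/10000⌋=3991; principal=81417-3991=77426; balance=725758-77426=648332
19. interest=⌊648332·55/10000⌋=3565; principal=81417-3565=77852; balance=648332-77852=570480
20. interest=⌊570480·55/10000⌋=3137; principal=81417-3137=78280; balance=570480-78280=492200
21. interest=⌊492200·55/10000⌋=2707; principal=81417-2707=78710; balance=492200-78710=413490
22. interest=⌊413490·55/10000⌋=2274; principal=81417-2274=79143; balance=413490-79143=334347
23. interest=⌊334347·55/10000⌋=1838; principal=81417-1838=79579; balance=334347-79579=254768
24. interest=⌊254768·55/10000⌋=1401; principal=81417-1401=80016; balance=254768-80016=174752
25. interest=⌊174752·55/10000⌋=961; principal=81417-961=80456; balance=174752-80456=94296
26. interest=⌊94296·55/10000⌋=518; principal=81417-518=80899; balance=94296-80899=13397
27. interest=⌊13397·55/10000⌋=73; principal=min(81417-73,13397)=13397; balance=13397-13397=0

1 10884 70533 1908519
2 10496 70921 1837598
3 10106 71311 1766287
4 9714 71703 1694584
5 9320 72097 1622487
6 8923 72494 1549993
7 8524 72893 1477100
8 8124 73293 1403807
9 7720 73697 1330110
10 7315 74102 1256008
11 6908 74509 1181499
12 6498 74919 1106580
13 6086 75331 1031249
14 5671 75746 955503
15 5255 76162 879341
16 4836 76581 802760
17 4415 77002 725758
18 3991 77426 648332
19 3565 77852 570480
20 3137 78280 492200
21 2707 78710 413490
22 2274 79143 334347
23 1838 79579 254768
24 1401 80016 174752
25 961 80456 94296
26 518 80899 13397
27 73 13397 0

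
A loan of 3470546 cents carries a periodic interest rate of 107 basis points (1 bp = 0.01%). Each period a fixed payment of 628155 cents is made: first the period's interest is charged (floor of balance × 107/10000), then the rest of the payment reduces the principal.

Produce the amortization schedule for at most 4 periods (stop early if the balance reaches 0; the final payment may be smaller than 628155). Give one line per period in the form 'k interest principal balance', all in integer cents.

1. interest=⌊3470546·107/10000⌋=37134; principal=628155-37134=591021; balance=3470546-591021=2879525
2. interest=⌊2879525·107/10000⌋=30810; principal=628155-30810=597345; balance=2879525-597345=2282180
3. interest=⌊2282180·107/10000⌋=24419; principal=628155-24419=603736; balance=2282180-603736=1678444
4. interest=⌊1678444·107/10000⌋=17959; principal=628155-17959=610196; balance=1678444-610196=1068248

1 37134 591021 2879525
2 30810 597345 2282180
3 24419 603736 1678444
4 17959 610196 1068248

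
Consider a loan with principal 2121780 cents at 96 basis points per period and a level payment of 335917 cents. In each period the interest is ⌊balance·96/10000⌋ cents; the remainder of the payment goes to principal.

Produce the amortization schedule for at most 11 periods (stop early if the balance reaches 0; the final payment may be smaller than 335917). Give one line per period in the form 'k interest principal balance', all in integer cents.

1 20369 315548 1806232
2 17339 318578 1487654
3 14281 321636 1166018
4 11193 324724 841294
5 8076 327841 513453
6 4929 330988 182465
7 1751 182465 0

1. interest=⌊2121780·96/10000⌋=20369; principal=335917-20369=315548; balance=2121780-315548=1806232
2. interest=⌊1806232·96/10000⌋=17339; principal=335917-17339=318578; balance=1806232-318578=1487654
3. interest=⌊1487654·96/10000⌋=14281; principal=335917-14281=321636; balance=1487654-321636=1166018
4. interest=⌊1166018·96/10000⌋=11193; principal=335917-11193=324724; balance=1166018-324724=841294
5. interest=⌊841294·96/10000⌋=8076; principal=335917-8076=327841; balance=841294-327841=513453
6. interest=⌊513453·96/10000⌋=4929; principal=335917-4929=330988; balance=513453-330988=182465
7. interest=⌊182465·96/10000⌋=1751; principal=min(335917-1751,182465)=182465; balance=182465-182465=0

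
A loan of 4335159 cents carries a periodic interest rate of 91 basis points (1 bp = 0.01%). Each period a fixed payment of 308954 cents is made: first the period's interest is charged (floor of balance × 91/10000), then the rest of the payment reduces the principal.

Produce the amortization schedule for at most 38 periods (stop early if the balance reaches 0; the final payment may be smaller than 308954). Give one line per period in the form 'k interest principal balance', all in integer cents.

1 39449 269505 4065654
2 36997 271957 3793697
3 34522 274432 3519265
4 32025 276929 3242336
5 29505 279449 2962887
6 26962 281992 2680895
7 24396 284558 2396337
8 21806 287148 2109189
9 19193 289761 1819428
10 16556 292398 1527030
11 13895 295059 1231971
12 11210 297744 934227
13 8501 300453 633774
14 5767 303187 330587
15 3008 305946 24641
16 224 24641 0

1. interest=⌊4335159·91/10000⌋=39449; principal=308954-39449=269505; balance=4335159-269505=4065654
2. interest=⌊4065654·91/10000⌋=36997; principal=308954-36997=271957; balance=4065654-271957=3793697
3. interest=⌊3793697·91/10000⌋=34522; principal=308954-34522=274432; balance=3793697-274432=3519265
4. interest=⌊3519265·91/10000⌋=32025; principal=308954-32025=276929; balance=3519265-276929=3242336
5. interest=⌊3242336·91/10000⌋=29505; principal=308954-29505=279449; balance=3242336-279449=2962887
6. interest=⌊2962887·91/10000⌋=26962; principal=308954-26962=281992; balance=2962887-281992=2680895
7. interest=⌊2680895·91/10000⌋=24396; principal=308954-24396=284558; balance=2680895-284558=2396337
8. interest=⌊2396337·91/10000⌋=21806; principal=308954-21806=287148; balance=2396337-287148=2109189
9. interest=⌊2109189·91/10000⌋=19193; principal=308954-19193=289761; balance=2109189-289761=1819428
10. interest=⌊1819428·91/10000⌋=16556; principal=308954-16556=292398; balance=1819428-292398=1527030
11. interest=⌊1527030·91/10000⌋=13895; principal=308954-13895=295059; balance=1527030-295059=1231971
12. interest=⌊1231971·91/10000⌋=11210; principal=308954-11210=297744; balance=1231971-297744=934227
13. interest=⌊934227·91/10000⌋=8501; principal=308954-8501=300453; balance=934227-300453=633774
14. interest=⌊633774·91/10000⌋=5767; principal=308954-5767=303187; balance=633774-303187=330587
15. interest=⌊330587·91/10000⌋=3008; principal=308954-3008=305946; balance=330587-305946=24641
16. interest=⌊24641·91/10000⌋=224; principal=min(308954-224,24641)=24641; balance=24641-24641=0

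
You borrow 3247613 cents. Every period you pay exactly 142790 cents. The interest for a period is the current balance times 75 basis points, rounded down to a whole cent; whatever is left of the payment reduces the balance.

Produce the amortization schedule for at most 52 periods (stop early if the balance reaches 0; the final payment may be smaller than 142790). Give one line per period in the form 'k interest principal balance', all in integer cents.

1. interest=⌊3247613·75/10000⌋=24357; principal=142790-24357=118433; balance=3247613-118433=3129180
2. interest=⌊3129180·75/10000⌋=23468; principal=142790-23468=119322; balance=3129180-119322=3009858
3. interest=⌊3009858·75/10000⌋=22573; principal=142790-22573=120217; balance=3009858-120217=2889641
4. interest=⌊2889641·75/10000⌋=21672; principal=142790-21672=121118; balance=2889641-121118=2768523
5. interest=⌊2768523·75/10000⌋=20763; principal=142790-20763=122027; balance=2768523-122027=2646496
6. interest=⌊2646496·75/10000⌋=19848; principal=142790-19848=122942; balance=2646496-122942=2523554
7. interest=⌊2523554·75/10000⌋=18926; principal=142790-18926=123864; balance=2523554-123864=2399690
8. interest=⌊2399690·75/10000⌋=17997; principal=142790-17997=124793; balance=2399690-124793=2274897
9. interest=⌊2274897·75/10000⌋=17061; principal=142790-17061=125729; balance=2274897-125729=2149168
10. interest=⌊2149168·75/10000⌋=16118; principal=142790-16118=126672; balance=2149168-126672=2022496
11. interest=⌊2022496·75/10000⌋=15168; principal=142790-15168=127622; balance=2022496-127622=1894874
12. interest=⌊1894874·75/10000⌋=14211; principal=142790-14211=128579; balance=1894874-128579=1766295
13. interest=⌊1766295·75/10000⌋=13247; principal=142790-13247=129543; balance=1766295-129543=1636752
14. interest=⌊1636752·75/10000⌋=12275; principal=142790-12275=130515; balance=1636752-130515=1506237
15. interest=⌊1506237·75/10000⌋=11296; principal=142790-11296=131494; balance=1506237-131494=1374743
16. interest=⌊1374743·75/10000⌋=10310; principal=142790-10310=132480; balance=1374743-132480=1242263
17. interest=⌊1242263·75/10000⌋=9316; principal=142790-9316=133474; balance=1242263-133474=1108789
18. interest=⌊1108789·75/10000⌋=8315; principal=142790-8315=134475; balance=1108789-134475=974314
19. interest=⌊974314·75/10000⌋=7307; principal=142790-7307=135483; balance=974314-135483=838831
20. interest=⌊838831·75/10000⌋=6291; principal=142790-6291=136499; balance=838831-136499=702332
21. interest=⌊702332·75/10000⌋=5267; principal=142790-5267=137523; balance=702332-137523=564809
22. interest=⌊564809·75/10000⌋=4236; principal=142790-4236=138554; balance=564809-138554=426255
23. interest=⌊426255·75/10000⌋=3196; principal=142790-3196=139594; balance=426255-139594=286661
24. interest=⌊286661·75/10000⌋=2149; principal=142790-2149=140641; balance=286661-140641=146020
25. interest=⌊146020·75/10000⌋=1095; principal=142790-1095=141695; balance=146020-141695=4325
26. interest=⌊4325·75/10000⌋=32; principal=min(142790-32,4325)=4325; balance=4325-4325=0

1 24357 118433 3129180
2 23468 119322 3009858
3 22573 120217 2889641
4 21672 121118 2768523
5 20763 122027 2646496
6 19848 122942 2523554
7 18926 123864 2399690
8 17997 124793 2274897
9 17061 125729 2149168
10 16118 126672 2022496
11 15168 127622 1894874
12 14211 128579 1766295
13 13247 129543 1636752
14 12275 130515 1506237
15 11296 131494 1374743
16 10310 132480 1242263
17 9316 133474 1108789
18 8315 134475 974314
19 7307 135483 838831
20 6291 136499 702332
21 5267 137523 564809
22 4236 138554 426255
23 3196 139594 286661
24 2149 140641 146020
25 1095 141695 4325
26 32 4325 0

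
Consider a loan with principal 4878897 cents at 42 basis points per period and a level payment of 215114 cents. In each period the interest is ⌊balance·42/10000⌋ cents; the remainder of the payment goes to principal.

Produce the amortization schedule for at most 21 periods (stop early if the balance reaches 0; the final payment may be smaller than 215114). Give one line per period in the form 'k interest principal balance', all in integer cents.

1 20491 194623 4684274
2 19673 195441 4488833
3 18853 196261 4292572
4 18028 197086 4095486
5 17201 197913 3897573
6 16369 198745 3698828
7 15535 199579 3499249
8 14696 200418 3298831
9 13855 201259 3097572
10 13009 202105 2895467
11 12160 202954 2692513
12 11308 203806 2488707
13 10452 204662 2284045
14 9592 205522 2078523
15 8729 206385 1872138
16 7862 207252 1664886
17 6992 208122 1456764
18 6118 208996 1247768
19 5240 209874 1037894
20 4359 210755 827139
21 3473 211641 615498

1. interest=⌊4878897·42/10000⌋=20491; principal=215114-20491=194623; balance=4878897-194623=4684274
2. interest=⌊4684274·42/10000⌋=19673; principal=215114-19673=195441; balance=4684274-195441=4488833
3. interest=⌊4488833·42/10000⌋=18853; principal=215114-18853=196261; balance=4488833-196261=4292572
4. interest=⌊4292572·42/10000⌋=18028; principal=215114-18028=197086; balance=4292572-197086=4095486
5. interest=⌊4095486·42/10000⌋=17201; principal=215114-17201=197913; balance=4095486-197913=3897573
6. interest=⌊3897573·42/10000⌋=16369; principal=215114-16369=198745; balance=3897573-198745=3698828
7. interest=⌊3698828·42/10000⌋=15535; principal=215114-15535=199579; balance=3698828-199579=3499249
8. interest=⌊3499249·42/10000⌋=14696; principal=215114-14696=200418; balance=3499249-200418=3298831
9. interest=⌊3298831·42/10000⌋=13855; principal=215114-13855=201259; balance=3298831-201259=3097572
10. interest=⌊3097572·42/10000⌋=13009; principal=215114-13009=202105; balance=3097572-202105=2895467
11. interest=⌊2895467·42/10000⌋=12160; principal=215114-12160=202954; balance=2895467-202954=2692513
12. interest=⌊2692513·42/10000⌋=11308; principal=215114-11308=203806; balance=2692513-203806=2488707
13. interest=⌊2488707·42/10000⌋=10452; principal=215114-10452=204662; balance=2488707-204662=2284045
14. interest=⌊2284045·42/10000⌋=9592; principal=215114-9592=205522; balance=2284045-205522=2078523
15. interest=⌊2078523·42/10000⌋=8729; principal=215114-8729=206385; balance=2078523-206385=1872138
16. interest=⌊1872138·42/10000⌋=7862; principal=215114-7862=207252; balance=1872138-207252=1664886
17. interest=⌊1664886·42/10000⌋=6992; principal=215114-6992=208122; balance=1664886-208122=1456764
18. interest=⌊1456764·42/10000⌋=6118; principal=215114-6118=208996; balance=1456764-208996=1247768
19. interest=⌊1247768·42/10000⌋=5240; principal=215114-5240=209874; balance=1247768-209874=1037894
20. interest=⌊1037894·42/10000⌋=4359; principal=215114-4359=210755; balance=1037894-210755=827139
21. interest=⌊827139·42/10000⌋=3473; principal=215114-3473=211641; balance=827139-211641=615498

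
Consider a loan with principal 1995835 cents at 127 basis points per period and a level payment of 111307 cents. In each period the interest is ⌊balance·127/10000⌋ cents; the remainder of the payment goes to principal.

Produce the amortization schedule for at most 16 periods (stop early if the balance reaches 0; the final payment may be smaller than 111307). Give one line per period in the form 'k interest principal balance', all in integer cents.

1. interest=⌊1995835·127/10000⌋=25347; principal=111307-25347=85960; balance=1995835-85960=1909875
2. interest=⌊1909875·127/10000⌋=24255; principal=111307-24255=87052; balance=1909875-87052=1822823
3. interest=⌊1822823·127/10000⌋=23149; principal=111307-23149=88158; balance=1822823-88158=1734665
4. interest=⌊1734665·127/10000⌋=22030; principal=111307-22030=89277; balance=1734665-89277=1645388
5. interest=⌊1645388·127/10000⌋=20896; principal=111307-20896=90411; balance=1645388-90411=1554977
6. interest=⌊1554977·127/10000⌋=19748; principal=111307-19748=91559; balance=1554977-91559=1463418
7. interest=⌊1463418·127/10000⌋=18585; principal=111307-18585=92722; balance=1463418-92722=1370696
8. interest=⌊1370696·127/10000⌋=17407; principal=111307-17407=93900; balance=1370696-93900=1276796
9. interest=⌊1276796·127/10000⌋=16215; principal=111307-16215=95092; balance=1276796-95092=1181704
10. interest=⌊1181704·127/10000⌋=15007; principal=111307-15007=96300; balance=1181704-96300=1085404
11. interest=⌊1085404·127/10000⌋=13784; principal=111307-13784=97523; balance=1085404-97523=987881
12. interest=⌊987881·127/10000⌋=12546; principal=111307-12546=98761; balance=987881-98761=889120
13. interest=⌊889120·127/10000⌋=11291; principal=111307-11291=100016; balance=889120-100016=789104
14. interest=⌊789104·127/10000⌋=10021; principal=111307-10021=101286; balance=789104-101286=687818
15. interest=⌊687818·127/10000⌋=8735; principal=111307-8735=102572; balance=687818-102572=585246
16. interest=⌊585246·127/10000⌋=7432; principal=111307-7432=103875; balance=585246-103875=481371

1 25347 85960 1909875
2 24255 87052 1822823
3 23149 88158 1734665
4 22030 89277 1645388
5 20896 90411 1554977
6 19748 91559 1463418
7 18585 92722 1370696
8 17407 93900 1276796
9 16215 95092 1181704
10 15007 96300 1085404
11 13784 97523 987881
12 12546 98761 889120
13 11291 100016 789104
14 10021 101286 687818
15 8735 102572 585246
16 7432 103875 481371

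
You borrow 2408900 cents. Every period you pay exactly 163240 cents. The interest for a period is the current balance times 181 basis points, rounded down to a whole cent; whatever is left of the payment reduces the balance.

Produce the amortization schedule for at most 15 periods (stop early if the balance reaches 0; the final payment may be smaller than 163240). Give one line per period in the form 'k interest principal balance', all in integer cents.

1. interest=⌊2408900·181/10000⌋=43601; principal=163240-43601=119639; balance=2408900-119639=2289261
2. interest=⌊2289261·181/10000⌋=41435; principal=163240-41435=121805; balance=2289261-121805=2167456
3. interest=⌊2167456·181/10000⌋=39230; principal=163240-39230=124010; balance=2167456-124010=2043446
4. interest=⌊2043446·181/10000⌋=36986; principal=163240-36986=126254; balance=2043446-126254=1917192
5. interest=⌊1917192·181/10000⌋=34701; principal=163240-34701=128539; balance=1917192-128539=1788653
6. interest=⌊1788653·181/10000⌋=32374; principal=163240-32374=130866; balance=1788653-130866=1657787
7. interest=⌊1657787·181/10000⌋=30005; principal=163240-30005=133235; balance=1657787-133235=1524552
8. interest=⌊1524552·181/10000⌋=27594; principal=163240-27594=135646; balance=1524552-135646=1388906
9. interest=⌊1388906·181/10000⌋=25139; principal=163240-25139=138101; balance=1388906-138101=1250805
10. interest=⌊1250805·181/10000⌋=22639; principal=163240-22639=140601; balance=1250805-140601=1110204
11. interest=⌊1110204·181/10000⌋=20094; principal=163240-20094=143146; balance=1110204-143146=967058
12. interest=⌊967058·181/10000⌋=17503; principal=163240-17503=145737; balance=967058-145737=821321
13. interest=⌊821321·181/10000⌋=14865; principal=163240-14865=148375; balance=821321-148375=672946
14. interest=⌊672946·181/10000⌋=12180; principal=163240-12180=151060; balance=672946-151060=521886
15. interest=⌊521886·181/10000⌋=9446; principal=163240-9446=153794; balance=521886-153794=368092

1 43601 119639 2289261
2 41435 121805 2167456
3 39230 124010 2043446
4 36986 126254 1917192
5 34701 128539 1788653
6 32374 130866 1657787
7 30005 133235 1524552
8 27594 135646 1388906
9 25139 138101 1250805
10 22639 140601 1110204
11 20094 143146 967058
12 17503 145737 821321
13 14865 148375 672946
14 12180 151060 521886
15 9446 153794 368092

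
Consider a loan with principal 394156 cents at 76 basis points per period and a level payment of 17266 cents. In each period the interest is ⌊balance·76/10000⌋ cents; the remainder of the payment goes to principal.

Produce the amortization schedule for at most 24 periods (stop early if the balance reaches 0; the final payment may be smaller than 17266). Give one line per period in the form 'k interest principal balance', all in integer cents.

1 2995 14271 379885
2 2887 14379 365506
3 2777 14489 351017
4 2667 14599 336418
5 2556 14710 321708
6 2444 14822 306886
7 2332 14934 291952
8 2218 15048 276904
9 2104 15162 261742
10 1989 15277 246465
11 1873 15393 231072
12 1756 15510 215562
13 1638 15628 199934
14 1519 15747 184187
15 1399 15867 168320
16 1279 15987 152333
17 1157 16109 136224
18 1035 16231 119993
19 911 16355 103638
20 787 16479 87159
21 662 16604 70555
22 536 16730 53825
23 409 16857 36968
24 280 16986 19982

1. interest=⌊394156·76/10000⌋=2995; principal=17266-2995=14271; balance=394156-14271=379885
2. interest=⌊379885·76/10000⌋=2887; principal=17266-2887=14379; balance=379885-14379=365506
3. interest=⌊365506·76/10000⌋=2777; principal=17266-2777=14489; balance=365506-14489=351017
4. interest=⌊351017·76/10000⌋=2667; principal=17266-2667=14599; balance=351017-14599=336418
5. interest=⌊336418·76/10000⌋=2556; principal=17266-2556=14710; balance=336418-14710=321708
6. interest=⌊321708·76/10000⌋=2444; principal=17266-2444=14822; balance=321708-14822=306886
7. interest=⌊306886·76/10000⌋=2332; principal=17266-2332=14934; balance=306886-14934=291952
8. interest=⌊291952·76/10000⌋=2218; principal=17266-2218=15048; balance=291952-15048=276904
9. interest=⌊276904·76/10000⌋=2104; principal=17266-2104=15162; balance=276904-15162=261742
10. interest=⌊261742·76/10000⌋=1989; principal=17266-1989=15277; balance=261742-15277=246465
11. interest=⌊246465·76/10000⌋=1873; principal=17266-1873=15393; balance=246465-15393=231072
12. interest=⌊231072·76/10000⌋=1756; principal=17266-1756=15510; balance=231072-15510=215562
13. interest=⌊215562·76/10000⌋=1638; principal=17266-1638=15628; balance=215562-15628=199934
14. interest=⌊199934·76/10000⌋=1519; principal=17266-1519=15747; balance=199934-15747=184187
15. interest=⌊184187·76/10000⌋=1399; principal=17266-1399=15867; balance=184187-15867=168320
16. interest=⌊168320·76/10000⌋=1279; principal=17266-1279=15987; balance=168320-15987=152333
17. interest=⌊152333·76/10000⌋=1157; principal=17266-1157=16109; balance=152333-16109=136224
18. interest=⌊136224·76/10000⌋=1035; principal=17266-1035=16231; balance=136224-16231=119993
19. interest=⌊119993·76/10000⌋=911; principal=17266-911=16355; balance=119993-16355=103638
20. interest=⌊103638·76/10000⌋=787; principal=17266-787=16479; balance=103638-16479=87159
21. interest=⌊87159·76/10000⌋=662; principal=17266-662=16604; balance=87159-16604=70555
22. interest=⌊70555·76/10000⌋=536; principal=17266-536=16730; balance=70555-16730=53825
23. interest=⌊53825·76/10000⌋=409; principal=17266-409=16857; balance=53825-16857=36968
24. interest=⌊36968·76/10000⌋=280; principal=17266-280=16986; balance=36968-16986=19982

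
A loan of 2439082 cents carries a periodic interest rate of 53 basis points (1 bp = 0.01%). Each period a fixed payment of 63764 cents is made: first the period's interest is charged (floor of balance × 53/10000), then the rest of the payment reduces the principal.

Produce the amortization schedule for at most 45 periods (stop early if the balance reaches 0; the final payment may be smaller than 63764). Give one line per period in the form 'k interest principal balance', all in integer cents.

1 12927 50837 2388245
2 12657 51107 2337138
3 12386 51378 2285760
4 12114 51650 2234110
5 11840 51924 2182186
6 11565 52199 2129987
7 11288 52476 2077511
8 11010 52754 2024757
9 10731 53033 1971724
10 10450 53314 1918410
11 10167 53597 1864813
12 9883 53881 1810932
13 9597 54167 1756765
14 9310 54454 1702311
15 9022 54742 1647569
16 8732 55032 1592537
17 8440 55324 1537213
18 8147 55617 1481596
19 7852 55912 1425684
20 7556 56208 1369476
21 7258 56506 1312970
22 6958 56806 1256164
23 6657 57107 1199057
24 6355 57409 1141648
25 6050 57714 1083934
26 5744 58020 1025914
27 5437 58327 967587
28 5128 58636 908951
29 4817 58947 850004
30 4505 59259 790745
31 4190 59574 731171
32 3875 59889 671282
33 3557 60207 611075
34 3238 60526 550549
35 2917 60847 489702
36 2595 61169 428533
37 2271 61493 367040
38 1945 61819 305221
39 1617 62147 243074
40 1288 62476 180598
41 957 62807 117791
42 624 63140 54651
43 289 54651 0

1. interest=⌊2439082·53/10000⌋=12927; principal=63764-12927=50837; balance=2439082-50837=2388245
2. interest=⌊2388245·53/10000⌋=12657; principal=63764-12657=51107; balance=2388245-51107=2337138
3. interest=⌊2337138·53/10000⌋=12386; principal=63764-12386=51378; balance=2337138-51378=2285760
4. interest=⌊2285760·53/10000⌋=12114; principal=63764-12114=51650; balance=2285760-51650=2234110
5. interest=⌊2234110·53/10000⌋=11840; principal=63764-11840=51924; balance=2234110-51924=2182186
6. interest=⌊2182186·53/10000⌋=11565; principal=63764-11565=52199; balance=2182186-52199=2129987
7. interest=⌊2129987·53/10000⌋=11288; principal=63764-11288=52476; balance=2129987-52476=2077511
8. interest=⌊2077511·53/10000⌋=11010; principal=63764-11010=52754; balance=2077511-52754=2024757
9. interest=⌊2024757·53/10000⌋=10731; principal=63764-10731=53033; balance=2024757-53033=1971724
10. interest=⌊1971724·53/10000⌋=10450; principal=63764-10450=53314; balance=1971724-53314=1918410
11. interest=⌊1918410·53/10000⌋=10167; principal=63764-10167=53597; balance=1918410-53597=1864813
12. interest=⌊1864813·53/10000⌋=9883; principal=63764-9883=53881; balance=1864813-53881=1810932
13. interest=⌊1810932·53/10000⌋=9597; principal=63764-9597=54167; balance=1810932-54167=1756765
14. interest=⌊1756765·53/10000⌋=9310; principal=63764-9310=54454; balance=1756765-54454=1702311
15. interest=⌊1702311·53/10000⌋=9022; principal=63764-9022=54742; balance=1702311-54742=1647569
16. interest=⌊1647569·53/10000⌋=8732; principal=63764-8732=55032; balance=1647569-55032=1592537
17. interest=⌊1592537·53/10000⌋=8440; principal=63764-8440=55324; balance=1592537-55324=1537213
18. interest=⌊1537213·53/10000⌋=8147; principal=63764-8147=55617; balance=1537213-55617=1481596
19. interest=⌊1481596·53/10000⌋=7852; principal=63764-7852=55912; balance=1481596-55912=1425684
20. interest=⌊1425684·53/10000⌋=7556; principal=63764-7556=56208; balance=1425684-56208=1369476
21. interest=⌊1369476·53/10000⌋=7258; principal=63764-7258=56506; balance=1369476-56506=1312970
22. interest=⌊1312970·53/10000⌋=6958; principal=63764-6958=56806; balance=1312970-56806=1256164
23. interest=⌊1256164·53/10000⌋=6657; principal=63764-6657=57107; balance=1256164-57107=1199057
24. interest=⌊1199057·53/10000⌋=6355; principal=63764-6355=57409; balance=1199057-57409=1141648
25. interest=⌊1141648·53/10000⌋=6050; principal=63764-6050=57714; balance=1141648-57714=1083934
26. interest=⌊1083934·53/10000⌋=5744; principal=63764-5744=58020; balance=1083934-58020=1025914
27. interest=⌊1025914·53/10000⌋=5437; principal=63764-5437=58327; balance=1025914-58327=967587
28. interest=⌊967587·53/10000⌋=5128; principal=63764-5128=58636; balance=967587-58636=908951
29. interest=⌊908951·53/10000⌋=4817; principal=63764-4817=58947; balance=908951-58947=850004
30. interest=⌊850004·53/10000⌋=4505; principal=63764-4505=59259; balance=850004-59259=790745
31. interest=⌊790745·53/10000⌋=4190; principal=63764-4190=59574; balance=790745-59574=731171
32. interest=⌊731171·53/10000⌋=3875; principal=63764-3875=59889; balance=731171-59889=671282
33. interest=⌊671282·53/10000⌋=3557; principal=63764-3557=60207; balance=671282-60207=611075
34. interest=⌊611075·53/10000⌋=3238; principal=63764-3238=60526; balance=611075-60526=550549
35. interest=⌊550549·53/10000⌋=2917; principal=63764-2917=60847; balance=550549-60847=489702
36. interest=⌊489702·53/10000⌋=2595; principal=63764-2595=61169; balance=489702-61169=428533
37. interest=⌊428533·53/10000⌋=2271; principal=63764-2271=61493; balance=428533-61493=367040
38. interest=⌊367040·53/10000⌋=1945; principal=63764-1945=61819; balance=367040-61819=305221
39. interest=⌊305221·53/10000⌋=1617; principal=63764-1617=62147; balance=305221-62147=243074
40. interest=⌊243074·53/10000⌋=1288; principal=63764-1288=62476; balance=243074-62476=180598
41. interest=⌊180598·53/10000⌋=957; principal=63764-957=62807; balance=180598-62807=117791
42. interest=⌊117791·53/10000⌋=624; principal=63764-624=63140; balance=117791-63140=54651
43. interest=⌊54651·53/10000⌋=289; principal=min(63764-289,54651)=54651; balance=54651-54651=0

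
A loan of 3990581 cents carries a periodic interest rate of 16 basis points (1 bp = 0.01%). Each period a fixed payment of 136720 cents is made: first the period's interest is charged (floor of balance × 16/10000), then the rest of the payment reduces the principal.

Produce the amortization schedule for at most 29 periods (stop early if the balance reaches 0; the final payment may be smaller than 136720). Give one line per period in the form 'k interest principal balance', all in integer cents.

1 6384 130336 3860245
2 6176 130544 3729701
3 5967 130753 3598948
4 5758 130962 3467986
5 5548 131172 3336814
6 5338 131382 3205432
7 5128 131592 3073840
8 4918 131802 2942038
9 4707 132013 2810025
10 4496 132224 2677801
11 4284 132436 2545365
12 4072 132648 2412717
13 3860 132860 2279857
14 3647 133073 2146784
15 3434 133286 2013498
16 3221 133499 1879999
17 3007 133713 1746286
18 2794 133926 1612360
19 2579 134141 1478219
20 2365 134355 1343864
21 2150 134570 1209294
22 1934 134786 1074508
23 1719 135001 939507
24 1503 135217 804290
25 1286 135434 668856
26 1070 135650 533206
27 853 135867 397339
28 635 136085 261254
29 418 136302 124952

1. interest=⌊3990581·16/10000⌋=6384; principal=136720-6384=130336; balance=3990581-130336=3860245
2. interest=⌊3860245·16/10000⌋=6176; principal=136720-6176=130544; balance=3860245-130544=3729701
3. interest=⌊3729701·16/10000⌋=5967; principal=136720-5967=130753; balance=3729701-130753=3598948
4. interest=⌊3598948·16/10000⌋=5758; principal=136720-5758=130962; balance=3598948-130962=3467986
5. interest=⌊3467986·16/10000⌋=5548; principal=136720-5548=131172; balance=3467986-131172=3336814
6. interest=⌊3336814·16/10000⌋=5338; principal=136720-5338=131382; balance=3336814-131382=3205432
7. interest=⌊3205432·16/10000⌋=5128; principal=136720-5128=131592; balance=3205432-131592=3073840
8. interest=⌊3073840·16/10000⌋=4918; principal=136720-4918=131802; balance=3073840-131802=2942038
9. interest=⌊2942038·16/10000⌋=4707; principal=136720-4707=132013; balance=2942038-132013=2810025
10. interest=⌊2810025·16/10000⌋=4496; principal=136720-4496=132224; balance=2810025-132224=2677801
11. interest=⌊2677801·16/10000⌋=4284; principal=136720-4284=132436; balance=2677801-132436=2545365
12. interest=⌊2545365·16/10000⌋=4072; principal=136720-4072=132648; balance=2545365-132648=2412717
13. interest=⌊2412717·16/10000⌋=3860; principal=136720-3860=132860; balance=2412717-132860=2279857
14. interest=⌊2279857·16/10000⌋=3647; principal=136720-3647=133073; balance=2279857-133073=2146784
15. interest=⌊2146784·16/10000⌋=3434; principal=136720-3434=133286; balance=2146784-133286=2013498
16. interest=⌊2013498·16/10000⌋=3221; principal=136720-3221=133499; balance=2013498-133499=1879999
17. interest=⌊1879999·16/10000⌋=3007; principal=136720-3007=133713; balance=1879999-133713=1746286
18. interest=⌊1746286·16/10000⌋=2794; principal=136720-2794=133926; balance=1746286-133926=1612360
19. interest=⌊1612360·16/10000⌋=2579; principal=136720-2579=134141; balance=1612360-134141=1478219
20. interest=⌊1478219·16/10000⌋=2365; principal=136720-2365=134355; balance=1478219-134355=1343864
21. interest=⌊1343864·16/10000⌋=2150; principal=136720-2150=134570; balance=1343864-134570=1209294
22. interest=⌊1209294·16/10000⌋=1934; principal=136720-1934=134786; balance=1209294-134786=1074508
23. interest=⌊1074508·16/10000⌋=1719; principal=136720-1719=135001; balance=1074508-135001=939507
24. interest=⌊939507·16/10000⌋=1503; principal=136720-1503=135217; balance=939507-135217=804290
25. interest=⌊804290·16/10000⌋=1286; principal=136720-1286=135434; balance=804290-135434=668856
26. interest=⌊668856·16/10000⌋=1070; principal=136720-1070=135650; balance=668856-135650=533206
27. interest=⌊533206·16/10000⌋=853; principal=136720-853=135867; balance=533206-135867=397339
28. interest=⌊397339·16/10000⌋=635; principal=136720-635=136085; balance=397339-136085=261254
29. interest=⌊261254·16/10000⌋=418; principal=136720-418=136302; balance=261254-136302=124952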